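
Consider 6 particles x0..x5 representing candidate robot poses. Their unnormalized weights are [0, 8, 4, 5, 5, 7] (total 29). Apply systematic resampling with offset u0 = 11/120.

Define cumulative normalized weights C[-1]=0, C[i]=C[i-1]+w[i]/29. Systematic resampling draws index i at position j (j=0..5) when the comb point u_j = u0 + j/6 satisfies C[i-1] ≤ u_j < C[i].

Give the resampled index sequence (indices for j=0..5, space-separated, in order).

C = [0, 8/29, 12/29, 17/29, 22/29, 1]
j=0: u_0=11/120 ∈ [0, 8/29) → index 1
j=1: u_1=31/120 ∈ [0, 8/29) → index 1
j=2: u_2=17/40 ∈ [12/29, 17/29) → index 3
j=3: u_3=71/120 ∈ [17/29, 22/29) → index 4
j=4: u_4=91/120 ∈ [17/29, 22/29) → index 4
j=5: u_5=37/40 ∈ [22/29, 1) → index 5

1 1 3 4 4 5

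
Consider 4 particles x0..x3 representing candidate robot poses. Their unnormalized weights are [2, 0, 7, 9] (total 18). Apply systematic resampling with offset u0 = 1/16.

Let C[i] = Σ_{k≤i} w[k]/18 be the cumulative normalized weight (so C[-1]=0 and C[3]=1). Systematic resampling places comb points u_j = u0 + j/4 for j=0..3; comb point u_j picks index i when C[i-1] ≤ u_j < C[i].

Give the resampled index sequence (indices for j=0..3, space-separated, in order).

0 2 3 3

C = [1/9, 1/9, 1/2, 1]
j=0: u_0=1/16 ∈ [0, 1/9) → index 0
j=1: u_1=5/16 ∈ [1/9, 1/2) → index 2
j=2: u_2=9/16 ∈ [1/2, 1) → index 3
j=3: u_3=13/16 ∈ [1/2, 1) → index 3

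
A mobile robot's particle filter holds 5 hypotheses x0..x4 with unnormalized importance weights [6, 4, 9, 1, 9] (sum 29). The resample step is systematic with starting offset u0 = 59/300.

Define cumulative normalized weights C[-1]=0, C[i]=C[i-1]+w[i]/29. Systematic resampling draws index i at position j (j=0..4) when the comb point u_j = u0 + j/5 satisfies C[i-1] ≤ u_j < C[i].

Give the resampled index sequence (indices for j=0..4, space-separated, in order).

C = [6/29, 10/29, 19/29, 20/29, 1]
j=0: u_0=59/300 ∈ [0, 6/29) → index 0
j=1: u_1=119/300 ∈ [10/29, 19/29) → index 2
j=2: u_2=179/300 ∈ [10/29, 19/29) → index 2
j=3: u_3=239/300 ∈ [20/29, 1) → index 4
j=4: u_4=299/300 ∈ [20/29, 1) → index 4

0 2 2 4 4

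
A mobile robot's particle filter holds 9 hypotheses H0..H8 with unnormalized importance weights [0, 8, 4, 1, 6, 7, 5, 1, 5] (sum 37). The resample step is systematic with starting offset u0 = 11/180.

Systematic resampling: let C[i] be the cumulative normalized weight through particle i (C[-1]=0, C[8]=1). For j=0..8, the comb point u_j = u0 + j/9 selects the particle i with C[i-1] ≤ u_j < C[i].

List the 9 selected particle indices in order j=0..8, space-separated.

1 1 2 4 4 5 6 7 8

C = [0, 8/37, 12/37, 13/37, 19/37, 26/37, 31/37, 32/37, 1]
j=0: u_0=11/180 ∈ [0, 8/37) → index 1
j=1: u_1=31/180 ∈ [0, 8/37) → index 1
j=2: u_2=17/60 ∈ [8/37, 12/37) → index 2
j=3: u_3=71/180 ∈ [13/37, 19/37) → index 4
j=4: u_4=91/180 ∈ [13/37, 19/37) → index 4
j=5: u_5=37/60 ∈ [19/37, 26/37) → index 5
j=6: u_6=131/180 ∈ [26/37, 31/37) → index 6
j=7: u_7=151/180 ∈ [31/37, 32/37) → index 7
j=8: u_8=19/20 ∈ [32/37, 1) → index 8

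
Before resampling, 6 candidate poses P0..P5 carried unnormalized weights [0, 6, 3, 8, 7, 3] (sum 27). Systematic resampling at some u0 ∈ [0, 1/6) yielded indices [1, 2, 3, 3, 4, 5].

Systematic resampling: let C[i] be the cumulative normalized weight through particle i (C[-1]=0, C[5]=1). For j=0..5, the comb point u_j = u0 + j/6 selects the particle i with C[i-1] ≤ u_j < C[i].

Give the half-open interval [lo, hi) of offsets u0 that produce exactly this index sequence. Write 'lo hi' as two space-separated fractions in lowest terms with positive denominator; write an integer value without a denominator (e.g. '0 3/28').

1/18 7/54

C = [0, 2/9, 1/3, 17/27, 8/9, 1]
j=0 picked index 1: u0 ∈ [0, 2/9)
j=1 picked index 2: u0 ∈ [1/18, 1/6)
j=2 picked index 3: u0 ∈ [0, 8/27)
j=3 picked index 3: u0 ∈ [-1/6, 7/54)
j=4 picked index 4: u0 ∈ [-1/27, 2/9)
j=5 picked index 5: u0 ∈ [1/18, 1/6)
intersection: [1/18, 7/54)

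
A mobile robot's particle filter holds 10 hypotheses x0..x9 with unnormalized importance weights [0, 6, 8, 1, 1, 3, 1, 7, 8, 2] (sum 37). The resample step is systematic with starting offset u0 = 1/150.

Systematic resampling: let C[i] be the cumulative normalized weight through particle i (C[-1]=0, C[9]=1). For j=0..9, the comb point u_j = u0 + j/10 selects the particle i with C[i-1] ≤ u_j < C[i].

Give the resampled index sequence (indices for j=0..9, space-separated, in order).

1 1 2 2 4 5 7 7 8 8

C = [0, 6/37, 14/37, 15/37, 16/37, 19/37, 20/37, 27/37, 35/37, 1]
j=0: u_0=1/150 ∈ [0, 6/37) → index 1
j=1: u_1=8/75 ∈ [0, 6/37) → index 1
j=2: u_2=31/150 ∈ [6/37, 14/37) → index 2
j=3: u_3=23/75 ∈ [6/37, 14/37) → index 2
j=4: u_4=61/150 ∈ [15/37, 16/37) → index 4
j=5: u_5=38/75 ∈ [16/37, 19/37) → index 5
j=6: u_6=91/150 ∈ [20/37, 27/37) → index 7
j=7: u_7=53/75 ∈ [20/37, 27/37) → index 7
j=8: u_8=121/150 ∈ [27/37, 35/37) → index 8
j=9: u_9=68/75 ∈ [27/37, 35/37) → index 8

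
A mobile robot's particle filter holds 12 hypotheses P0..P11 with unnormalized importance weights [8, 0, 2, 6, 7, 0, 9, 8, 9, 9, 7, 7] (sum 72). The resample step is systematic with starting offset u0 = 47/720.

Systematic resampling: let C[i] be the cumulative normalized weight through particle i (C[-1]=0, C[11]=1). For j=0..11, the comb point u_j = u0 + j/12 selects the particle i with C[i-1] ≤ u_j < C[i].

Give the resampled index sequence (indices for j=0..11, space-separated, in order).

C = [1/9, 1/9, 5/36, 2/9, 23/72, 23/72, 4/9, 5/9, 49/72, 29/36, 65/72, 1]
j=0: u_0=47/720 ∈ [0, 1/9) → index 0
j=1: u_1=107/720 ∈ [5/36, 2/9) → index 3
j=2: u_2=167/720 ∈ [2/9, 23/72) → index 4
j=3: u_3=227/720 ∈ [2/9, 23/72) → index 4
j=4: u_4=287/720 ∈ [23/72, 4/9) → index 6
j=5: u_5=347/720 ∈ [4/9, 5/9) → index 7
j=6: u_6=407/720 ∈ [5/9, 49/72) → index 8
j=7: u_7=467/720 ∈ [5/9, 49/72) → index 8
j=8: u_8=527/720 ∈ [49/72, 29/36) → index 9
j=9: u_9=587/720 ∈ [29/36, 65/72) → index 10
j=10: u_10=647/720 ∈ [29/36, 65/72) → index 10
j=11: u_11=707/720 ∈ [65/72, 1) → index 11

0 3 4 4 6 7 8 8 9 10 10 11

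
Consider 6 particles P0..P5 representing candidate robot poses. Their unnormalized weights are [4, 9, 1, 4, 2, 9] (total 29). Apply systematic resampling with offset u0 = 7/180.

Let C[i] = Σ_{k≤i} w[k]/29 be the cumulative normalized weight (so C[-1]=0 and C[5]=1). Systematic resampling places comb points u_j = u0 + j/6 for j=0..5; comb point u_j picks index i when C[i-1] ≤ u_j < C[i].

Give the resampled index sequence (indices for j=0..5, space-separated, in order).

0 1 1 3 5 5

C = [4/29, 13/29, 14/29, 18/29, 20/29, 1]
j=0: u_0=7/180 ∈ [0, 4/29) → index 0
j=1: u_1=37/180 ∈ [4/29, 13/29) → index 1
j=2: u_2=67/180 ∈ [4/29, 13/29) → index 1
j=3: u_3=97/180 ∈ [14/29, 18/29) → index 3
j=4: u_4=127/180 ∈ [20/29, 1) → index 5
j=5: u_5=157/180 ∈ [20/29, 1) → index 5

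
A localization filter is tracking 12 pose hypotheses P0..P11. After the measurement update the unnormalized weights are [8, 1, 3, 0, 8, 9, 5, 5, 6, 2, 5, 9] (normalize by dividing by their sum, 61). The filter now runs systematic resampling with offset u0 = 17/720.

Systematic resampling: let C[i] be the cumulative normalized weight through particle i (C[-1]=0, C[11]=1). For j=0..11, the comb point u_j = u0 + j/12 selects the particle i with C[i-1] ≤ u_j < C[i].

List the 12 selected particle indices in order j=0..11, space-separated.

0 0 2 4 5 5 6 7 8 10 11 11

C = [8/61, 9/61, 12/61, 12/61, 20/61, 29/61, 34/61, 39/61, 45/61, 47/61, 52/61, 1]
j=0: u_0=17/720 ∈ [0, 8/61) → index 0
j=1: u_1=77/720 ∈ [0, 8/61) → index 0
j=2: u_2=137/720 ∈ [9/61, 12/61) → index 2
j=3: u_3=197/720 ∈ [12/61, 20/61) → index 4
j=4: u_4=257/720 ∈ [20/61, 29/61) → index 5
j=5: u_5=317/720 ∈ [20/61, 29/61) → index 5
j=6: u_6=377/720 ∈ [29/61, 34/61) → index 6
j=7: u_7=437/720 ∈ [34/61, 39/61) → index 7
j=8: u_8=497/720 ∈ [39/61, 45/61) → index 8
j=9: u_9=557/720 ∈ [47/61, 52/61) → index 10
j=10: u_10=617/720 ∈ [52/61, 1) → index 11
j=11: u_11=677/720 ∈ [52/61, 1) → index 11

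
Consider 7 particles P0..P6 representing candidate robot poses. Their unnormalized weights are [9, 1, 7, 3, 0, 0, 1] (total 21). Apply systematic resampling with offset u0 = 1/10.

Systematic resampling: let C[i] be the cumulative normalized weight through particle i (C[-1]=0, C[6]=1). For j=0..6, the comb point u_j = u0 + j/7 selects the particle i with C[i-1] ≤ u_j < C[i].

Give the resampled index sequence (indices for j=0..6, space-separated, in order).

C = [3/7, 10/21, 17/21, 20/21, 20/21, 20/21, 1]
j=0: u_0=1/10 ∈ [0, 3/7) → index 0
j=1: u_1=17/70 ∈ [0, 3/7) → index 0
j=2: u_2=27/70 ∈ [0, 3/7) → index 0
j=3: u_3=37/70 ∈ [10/21, 17/21) → index 2
j=4: u_4=47/70 ∈ [10/21, 17/21) → index 2
j=5: u_5=57/70 ∈ [17/21, 20/21) → index 3
j=6: u_6=67/70 ∈ [20/21, 1) → index 6

0 0 0 2 2 3 6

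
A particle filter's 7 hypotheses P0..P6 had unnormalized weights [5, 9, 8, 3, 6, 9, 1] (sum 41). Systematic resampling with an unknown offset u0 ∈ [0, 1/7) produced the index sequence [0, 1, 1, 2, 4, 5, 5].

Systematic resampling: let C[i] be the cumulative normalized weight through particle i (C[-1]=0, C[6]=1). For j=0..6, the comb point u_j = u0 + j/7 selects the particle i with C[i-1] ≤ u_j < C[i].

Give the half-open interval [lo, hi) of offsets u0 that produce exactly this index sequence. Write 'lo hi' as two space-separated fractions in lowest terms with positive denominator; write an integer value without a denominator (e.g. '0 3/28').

12/287 16/287

C = [5/41, 14/41, 22/41, 25/41, 31/41, 40/41, 1]
j=0 picked index 0: u0 ∈ [0, 5/41)
j=1 picked index 1: u0 ∈ [-6/287, 57/287)
j=2 picked index 1: u0 ∈ [-47/287, 16/287)
j=3 picked index 2: u0 ∈ [-25/287, 31/287)
j=4 picked index 4: u0 ∈ [11/287, 53/287)
j=5 picked index 5: u0 ∈ [12/287, 75/287)
j=6 picked index 5: u0 ∈ [-29/287, 34/287)
intersection: [12/287, 16/287)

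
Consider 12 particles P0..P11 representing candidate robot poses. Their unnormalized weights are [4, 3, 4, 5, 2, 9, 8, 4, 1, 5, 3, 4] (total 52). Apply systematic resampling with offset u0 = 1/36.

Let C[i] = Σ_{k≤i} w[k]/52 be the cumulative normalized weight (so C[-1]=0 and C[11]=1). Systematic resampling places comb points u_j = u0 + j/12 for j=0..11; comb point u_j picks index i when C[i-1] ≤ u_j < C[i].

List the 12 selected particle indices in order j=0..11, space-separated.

0 1 2 3 5 5 6 6 7 9 9 11

C = [1/13, 7/52, 11/52, 4/13, 9/26, 27/52, 35/52, 3/4, 10/13, 45/52, 12/13, 1]
j=0: u_0=1/36 ∈ [0, 1/13) → index 0
j=1: u_1=1/9 ∈ [1/13, 7/52) → index 1
j=2: u_2=7/36 ∈ [7/52, 11/52) → index 2
j=3: u_3=5/18 ∈ [11/52, 4/13) → index 3
j=4: u_4=13/36 ∈ [9/26, 27/52) → index 5
j=5: u_5=4/9 ∈ [9/26, 27/52) → index 5
j=6: u_6=19/36 ∈ [27/52, 35/52) → index 6
j=7: u_7=11/18 ∈ [27/52, 35/52) → index 6
j=8: u_8=25/36 ∈ [35/52, 3/4) → index 7
j=9: u_9=7/9 ∈ [10/13, 45/52) → index 9
j=10: u_10=31/36 ∈ [10/13, 45/52) → index 9
j=11: u_11=17/18 ∈ [12/13, 1) → index 11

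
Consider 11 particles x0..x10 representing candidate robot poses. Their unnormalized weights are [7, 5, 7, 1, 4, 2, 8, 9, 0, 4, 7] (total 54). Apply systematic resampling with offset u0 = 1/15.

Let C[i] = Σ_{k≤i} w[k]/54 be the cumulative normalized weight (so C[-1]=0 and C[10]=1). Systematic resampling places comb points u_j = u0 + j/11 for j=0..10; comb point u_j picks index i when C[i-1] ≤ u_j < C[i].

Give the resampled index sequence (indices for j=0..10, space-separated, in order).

0 1 2 2 4 6 6 7 7 10 10

C = [7/54, 2/9, 19/54, 10/27, 4/9, 13/27, 17/27, 43/54, 43/54, 47/54, 1]
j=0: u_0=1/15 ∈ [0, 7/54) → index 0
j=1: u_1=26/165 ∈ [7/54, 2/9) → index 1
j=2: u_2=41/165 ∈ [2/9, 19/54) → index 2
j=3: u_3=56/165 ∈ [2/9, 19/54) → index 2
j=4: u_4=71/165 ∈ [10/27, 4/9) → index 4
j=5: u_5=86/165 ∈ [13/27, 17/27) → index 6
j=6: u_6=101/165 ∈ [13/27, 17/27) → index 6
j=7: u_7=116/165 ∈ [17/27, 43/54) → index 7
j=8: u_8=131/165 ∈ [17/27, 43/54) → index 7
j=9: u_9=146/165 ∈ [47/54, 1) → index 10
j=10: u_10=161/165 ∈ [47/54, 1) → index 10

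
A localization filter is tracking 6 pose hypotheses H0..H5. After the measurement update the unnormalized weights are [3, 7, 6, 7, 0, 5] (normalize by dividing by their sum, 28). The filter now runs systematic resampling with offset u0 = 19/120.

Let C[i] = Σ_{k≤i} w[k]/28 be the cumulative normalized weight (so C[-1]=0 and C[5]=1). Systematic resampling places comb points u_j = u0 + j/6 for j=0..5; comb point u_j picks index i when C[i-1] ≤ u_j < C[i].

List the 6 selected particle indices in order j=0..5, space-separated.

1 1 2 3 5 5

C = [3/28, 5/14, 4/7, 23/28, 23/28, 1]
j=0: u_0=19/120 ∈ [3/28, 5/14) → index 1
j=1: u_1=13/40 ∈ [3/28, 5/14) → index 1
j=2: u_2=59/120 ∈ [5/14, 4/7) → index 2
j=3: u_3=79/120 ∈ [4/7, 23/28) → index 3
j=4: u_4=33/40 ∈ [23/28, 1) → index 5
j=5: u_5=119/120 ∈ [23/28, 1) → index 5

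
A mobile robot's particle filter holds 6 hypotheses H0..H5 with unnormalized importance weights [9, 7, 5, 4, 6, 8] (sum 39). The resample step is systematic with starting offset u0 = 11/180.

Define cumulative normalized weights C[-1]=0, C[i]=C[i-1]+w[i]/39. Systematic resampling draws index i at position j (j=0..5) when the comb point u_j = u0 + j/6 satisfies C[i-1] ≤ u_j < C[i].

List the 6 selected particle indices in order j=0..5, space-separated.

0 0 1 3 4 5

C = [3/13, 16/39, 7/13, 25/39, 31/39, 1]
j=0: u_0=11/180 ∈ [0, 3/13) → index 0
j=1: u_1=41/180 ∈ [0, 3/13) → index 0
j=2: u_2=71/180 ∈ [3/13, 16/39) → index 1
j=3: u_3=101/180 ∈ [7/13, 25/39) → index 3
j=4: u_4=131/180 ∈ [25/39, 31/39) → index 4
j=5: u_5=161/180 ∈ [31/39, 1) → index 5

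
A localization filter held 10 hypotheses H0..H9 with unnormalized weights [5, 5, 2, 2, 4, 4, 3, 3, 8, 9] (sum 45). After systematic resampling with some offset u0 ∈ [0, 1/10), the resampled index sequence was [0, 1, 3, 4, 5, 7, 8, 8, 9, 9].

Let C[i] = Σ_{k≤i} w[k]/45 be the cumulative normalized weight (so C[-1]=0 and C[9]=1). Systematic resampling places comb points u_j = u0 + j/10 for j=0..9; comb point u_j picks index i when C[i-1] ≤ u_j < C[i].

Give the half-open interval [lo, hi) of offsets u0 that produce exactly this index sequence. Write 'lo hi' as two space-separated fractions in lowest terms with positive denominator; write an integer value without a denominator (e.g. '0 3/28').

C = [1/9, 2/9, 4/15, 14/45, 2/5, 22/45, 5/9, 28/45, 4/5, 1]
j=0 picked index 0: u0 ∈ [0, 1/9)
j=1 picked index 1: u0 ∈ [1/90, 11/90)
j=2 picked index 3: u0 ∈ [1/15, 1/9)
j=3 picked index 4: u0 ∈ [1/90, 1/10)
j=4 picked index 5: u0 ∈ [0, 4/45)
j=5 picked index 7: u0 ∈ [1/18, 11/90)
j=6 picked index 8: u0 ∈ [1/45, 1/5)
j=7 picked index 8: u0 ∈ [-7/90, 1/10)
j=8 picked index 9: u0 ∈ [0, 1/5)
j=9 picked index 9: u0 ∈ [-1/10, 1/10)
intersection: [1/15, 4/45)

1/15 4/45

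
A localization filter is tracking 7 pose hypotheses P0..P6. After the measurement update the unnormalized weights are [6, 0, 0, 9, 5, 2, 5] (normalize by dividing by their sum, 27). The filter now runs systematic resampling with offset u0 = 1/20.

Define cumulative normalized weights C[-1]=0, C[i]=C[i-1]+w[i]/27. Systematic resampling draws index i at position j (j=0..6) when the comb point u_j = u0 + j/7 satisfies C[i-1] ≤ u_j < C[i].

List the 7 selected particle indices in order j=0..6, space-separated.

0 0 3 3 4 5 6

C = [2/9, 2/9, 2/9, 5/9, 20/27, 22/27, 1]
j=0: u_0=1/20 ∈ [0, 2/9) → index 0
j=1: u_1=27/140 ∈ [0, 2/9) → index 0
j=2: u_2=47/140 ∈ [2/9, 5/9) → index 3
j=3: u_3=67/140 ∈ [2/9, 5/9) → index 3
j=4: u_4=87/140 ∈ [5/9, 20/27) → index 4
j=5: u_5=107/140 ∈ [20/27, 22/27) → index 5
j=6: u_6=127/140 ∈ [22/27, 1) → index 6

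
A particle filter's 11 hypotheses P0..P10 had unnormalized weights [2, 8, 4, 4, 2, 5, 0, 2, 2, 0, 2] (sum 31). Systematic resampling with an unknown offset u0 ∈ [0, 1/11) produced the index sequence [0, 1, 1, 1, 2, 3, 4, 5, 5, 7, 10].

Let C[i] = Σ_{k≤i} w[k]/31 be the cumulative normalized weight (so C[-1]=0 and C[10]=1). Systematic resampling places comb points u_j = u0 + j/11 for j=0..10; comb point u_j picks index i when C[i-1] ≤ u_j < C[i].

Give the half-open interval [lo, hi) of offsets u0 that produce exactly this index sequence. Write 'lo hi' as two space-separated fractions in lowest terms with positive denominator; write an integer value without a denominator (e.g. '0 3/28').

12/341 17/341

C = [2/31, 10/31, 14/31, 18/31, 20/31, 25/31, 25/31, 27/31, 29/31, 29/31, 1]
j=0 picked index 0: u0 ∈ [0, 2/31)
j=1 picked index 1: u0 ∈ [-9/341, 79/341)
j=2 picked index 1: u0 ∈ [-40/341, 48/341)
j=3 picked index 1: u0 ∈ [-71/341, 17/341)
j=4 picked index 2: u0 ∈ [-14/341, 30/341)
j=5 picked index 3: u0 ∈ [-1/341, 43/341)
j=6 picked index 4: u0 ∈ [12/341, 34/341)
j=7 picked index 5: u0 ∈ [3/341, 58/341)
j=8 picked index 5: u0 ∈ [-28/341, 27/341)
j=9 picked index 7: u0 ∈ [-4/341, 18/341)
j=10 picked index 10: u0 ∈ [9/341, 1/11)
intersection: [12/341, 17/341)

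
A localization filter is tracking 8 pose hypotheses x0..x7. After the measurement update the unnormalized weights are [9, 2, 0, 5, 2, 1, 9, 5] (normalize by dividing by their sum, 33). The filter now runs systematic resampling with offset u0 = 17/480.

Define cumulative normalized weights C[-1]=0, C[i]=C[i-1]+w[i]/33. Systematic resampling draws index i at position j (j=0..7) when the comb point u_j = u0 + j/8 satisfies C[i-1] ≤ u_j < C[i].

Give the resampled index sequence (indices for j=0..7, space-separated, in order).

0 0 1 3 4 6 6 7

C = [3/11, 1/3, 1/3, 16/33, 6/11, 19/33, 28/33, 1]
j=0: u_0=17/480 ∈ [0, 3/11) → index 0
j=1: u_1=77/480 ∈ [0, 3/11) → index 0
j=2: u_2=137/480 ∈ [3/11, 1/3) → index 1
j=3: u_3=197/480 ∈ [1/3, 16/33) → index 3
j=4: u_4=257/480 ∈ [16/33, 6/11) → index 4
j=5: u_5=317/480 ∈ [19/33, 28/33) → index 6
j=6: u_6=377/480 ∈ [19/33, 28/33) → index 6
j=7: u_7=437/480 ∈ [28/33, 1) → index 7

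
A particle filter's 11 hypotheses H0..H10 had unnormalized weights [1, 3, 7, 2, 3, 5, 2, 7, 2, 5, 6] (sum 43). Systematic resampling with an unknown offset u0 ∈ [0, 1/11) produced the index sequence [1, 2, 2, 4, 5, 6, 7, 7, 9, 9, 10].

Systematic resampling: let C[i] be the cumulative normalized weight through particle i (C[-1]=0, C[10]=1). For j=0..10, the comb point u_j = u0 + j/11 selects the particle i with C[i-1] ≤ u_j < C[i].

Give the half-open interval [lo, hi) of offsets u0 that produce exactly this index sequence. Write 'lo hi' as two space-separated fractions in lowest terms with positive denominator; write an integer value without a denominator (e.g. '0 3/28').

C = [1/43, 4/43, 11/43, 13/43, 16/43, 21/43, 23/43, 30/43, 32/43, 37/43, 1]
j=0 picked index 1: u0 ∈ [1/43, 4/43)
j=1 picked index 2: u0 ∈ [1/473, 78/473)
j=2 picked index 2: u0 ∈ [-42/473, 35/473)
j=3 picked index 4: u0 ∈ [14/473, 47/473)
j=4 picked index 5: u0 ∈ [4/473, 59/473)
j=5 picked index 6: u0 ∈ [16/473, 38/473)
j=6 picked index 7: u0 ∈ [-5/473, 72/473)
j=7 picked index 7: u0 ∈ [-48/473, 29/473)
j=8 picked index 9: u0 ∈ [8/473, 63/473)
j=9 picked index 9: u0 ∈ [-35/473, 20/473)
j=10 picked index 10: u0 ∈ [-23/473, 1/11)
intersection: [16/473, 20/473)

16/473 20/473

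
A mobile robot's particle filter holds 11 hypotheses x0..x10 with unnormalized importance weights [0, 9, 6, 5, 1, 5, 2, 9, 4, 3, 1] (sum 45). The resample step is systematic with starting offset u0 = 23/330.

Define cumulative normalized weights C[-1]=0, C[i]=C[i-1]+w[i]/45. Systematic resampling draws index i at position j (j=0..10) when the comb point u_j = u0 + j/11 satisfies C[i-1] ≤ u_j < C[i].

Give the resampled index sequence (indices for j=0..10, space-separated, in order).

C = [0, 1/5, 1/3, 4/9, 7/15, 26/45, 28/45, 37/45, 41/45, 44/45, 1]
j=0: u_0=23/330 ∈ [0, 1/5) → index 1
j=1: u_1=53/330 ∈ [0, 1/5) → index 1
j=2: u_2=83/330 ∈ [1/5, 1/3) → index 2
j=3: u_3=113/330 ∈ [1/3, 4/9) → index 3
j=4: u_4=13/30 ∈ [1/3, 4/9) → index 3
j=5: u_5=173/330 ∈ [7/15, 26/45) → index 5
j=6: u_6=203/330 ∈ [26/45, 28/45) → index 6
j=7: u_7=233/330 ∈ [28/45, 37/45) → index 7
j=8: u_8=263/330 ∈ [28/45, 37/45) → index 7
j=9: u_9=293/330 ∈ [37/45, 41/45) → index 8
j=10: u_10=323/330 ∈ [44/45, 1) → index 10

1 1 2 3 3 5 6 7 7 8 10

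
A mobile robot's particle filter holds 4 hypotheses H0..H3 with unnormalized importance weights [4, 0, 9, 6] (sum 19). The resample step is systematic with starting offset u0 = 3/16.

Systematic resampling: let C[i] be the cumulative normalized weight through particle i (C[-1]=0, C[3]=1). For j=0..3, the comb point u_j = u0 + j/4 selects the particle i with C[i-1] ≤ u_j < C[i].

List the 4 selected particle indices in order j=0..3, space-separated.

0 2 3 3

C = [4/19, 4/19, 13/19, 1]
j=0: u_0=3/16 ∈ [0, 4/19) → index 0
j=1: u_1=7/16 ∈ [4/19, 13/19) → index 2
j=2: u_2=11/16 ∈ [13/19, 1) → index 3
j=3: u_3=15/16 ∈ [13/19, 1) → index 3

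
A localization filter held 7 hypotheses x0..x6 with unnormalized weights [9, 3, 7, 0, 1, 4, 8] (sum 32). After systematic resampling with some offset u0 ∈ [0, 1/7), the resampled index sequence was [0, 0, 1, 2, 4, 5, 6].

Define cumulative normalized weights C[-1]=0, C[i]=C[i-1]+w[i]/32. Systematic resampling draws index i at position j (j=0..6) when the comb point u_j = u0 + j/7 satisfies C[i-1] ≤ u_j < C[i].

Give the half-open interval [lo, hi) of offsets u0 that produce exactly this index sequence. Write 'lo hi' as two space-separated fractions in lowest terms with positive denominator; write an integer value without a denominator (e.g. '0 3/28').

C = [9/32, 3/8, 19/32, 19/32, 5/8, 3/4, 1]
j=0 picked index 0: u0 ∈ [0, 9/32)
j=1 picked index 0: u0 ∈ [-1/7, 31/224)
j=2 picked index 1: u0 ∈ [-1/224, 5/56)
j=3 picked index 2: u0 ∈ [-3/56, 37/224)
j=4 picked index 4: u0 ∈ [5/224, 3/56)
j=5 picked index 5: u0 ∈ [-5/56, 1/28)
j=6 picked index 6: u0 ∈ [-3/28, 1/7)
intersection: [5/224, 1/28)

5/224 1/28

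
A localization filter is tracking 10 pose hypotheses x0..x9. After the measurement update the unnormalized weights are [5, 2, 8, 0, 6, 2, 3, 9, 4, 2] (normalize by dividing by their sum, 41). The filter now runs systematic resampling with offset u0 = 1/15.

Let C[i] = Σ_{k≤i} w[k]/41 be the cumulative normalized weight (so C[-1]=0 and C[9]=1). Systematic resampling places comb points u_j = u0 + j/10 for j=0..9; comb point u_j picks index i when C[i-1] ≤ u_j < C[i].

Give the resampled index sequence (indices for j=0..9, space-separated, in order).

C = [5/41, 7/41, 15/41, 15/41, 21/41, 23/41, 26/41, 35/41, 39/41, 1]
j=0: u_0=1/15 ∈ [0, 5/41) → index 0
j=1: u_1=1/6 ∈ [5/41, 7/41) → index 1
j=2: u_2=4/15 ∈ [7/41, 15/41) → index 2
j=3: u_3=11/30 ∈ [15/41, 21/41) → index 4
j=4: u_4=7/15 ∈ [15/41, 21/41) → index 4
j=5: u_5=17/30 ∈ [23/41, 26/41) → index 6
j=6: u_6=2/3 ∈ [26/41, 35/41) → index 7
j=7: u_7=23/30 ∈ [26/41, 35/41) → index 7
j=8: u_8=13/15 ∈ [35/41, 39/41) → index 8
j=9: u_9=29/30 ∈ [39/41, 1) → index 9

0 1 2 4 4 6 7 7 8 9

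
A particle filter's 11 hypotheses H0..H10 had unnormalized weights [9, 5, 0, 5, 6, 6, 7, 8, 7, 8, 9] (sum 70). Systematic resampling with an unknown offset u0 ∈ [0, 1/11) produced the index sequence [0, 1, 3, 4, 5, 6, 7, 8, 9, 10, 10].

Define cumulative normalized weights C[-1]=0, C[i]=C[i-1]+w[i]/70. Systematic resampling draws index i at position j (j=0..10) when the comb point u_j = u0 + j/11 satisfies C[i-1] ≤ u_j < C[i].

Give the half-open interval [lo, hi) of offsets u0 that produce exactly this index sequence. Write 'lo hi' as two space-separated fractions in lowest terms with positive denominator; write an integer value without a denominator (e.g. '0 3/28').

41/770 61/770

C = [9/70, 1/5, 1/5, 19/70, 5/14, 31/70, 19/35, 23/35, 53/70, 61/70, 1]
j=0 picked index 0: u0 ∈ [0, 9/70)
j=1 picked index 1: u0 ∈ [29/770, 6/55)
j=2 picked index 3: u0 ∈ [1/55, 69/770)
j=3 picked index 4: u0 ∈ [-1/770, 13/154)
j=4 picked index 5: u0 ∈ [-1/154, 61/770)
j=5 picked index 6: u0 ∈ [-9/770, 34/385)
j=6 picked index 7: u0 ∈ [-1/385, 43/385)
j=7 picked index 8: u0 ∈ [8/385, 93/770)
j=8 picked index 9: u0 ∈ [23/770, 111/770)
j=9 picked index 10: u0 ∈ [41/770, 2/11)
j=10 picked index 10: u0 ∈ [-29/770, 1/11)
intersection: [41/770, 61/770)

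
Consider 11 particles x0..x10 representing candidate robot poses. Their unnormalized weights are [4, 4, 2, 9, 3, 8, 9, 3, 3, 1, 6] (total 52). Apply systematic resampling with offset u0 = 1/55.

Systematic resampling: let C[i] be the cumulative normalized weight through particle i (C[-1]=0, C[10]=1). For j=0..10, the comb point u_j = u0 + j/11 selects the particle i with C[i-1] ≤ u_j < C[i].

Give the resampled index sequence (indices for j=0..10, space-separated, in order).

C = [1/13, 2/13, 5/26, 19/52, 11/26, 15/26, 3/4, 21/26, 45/52, 23/26, 1]
j=0: u_0=1/55 ∈ [0, 1/13) → index 0
j=1: u_1=6/55 ∈ [1/13, 2/13) → index 1
j=2: u_2=1/5 ∈ [5/26, 19/52) → index 3
j=3: u_3=16/55 ∈ [5/26, 19/52) → index 3
j=4: u_4=21/55 ∈ [19/52, 11/26) → index 4
j=5: u_5=26/55 ∈ [11/26, 15/26) → index 5
j=6: u_6=31/55 ∈ [11/26, 15/26) → index 5
j=7: u_7=36/55 ∈ [15/26, 3/4) → index 6
j=8: u_8=41/55 ∈ [15/26, 3/4) → index 6
j=9: u_9=46/55 ∈ [21/26, 45/52) → index 8
j=10: u_10=51/55 ∈ [23/26, 1) → index 10

0 1 3 3 4 5 5 6 6 8 10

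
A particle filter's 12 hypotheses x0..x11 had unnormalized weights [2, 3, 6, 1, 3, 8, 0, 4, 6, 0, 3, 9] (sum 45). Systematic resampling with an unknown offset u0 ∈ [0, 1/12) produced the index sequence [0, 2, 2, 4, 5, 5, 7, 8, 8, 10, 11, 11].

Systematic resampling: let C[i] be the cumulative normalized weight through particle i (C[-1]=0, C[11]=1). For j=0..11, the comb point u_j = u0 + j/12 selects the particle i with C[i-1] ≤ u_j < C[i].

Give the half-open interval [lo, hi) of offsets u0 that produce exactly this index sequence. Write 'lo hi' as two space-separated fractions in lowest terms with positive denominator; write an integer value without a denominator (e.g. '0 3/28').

C = [2/45, 1/9, 11/45, 4/15, 1/3, 23/45, 23/45, 3/5, 11/15, 11/15, 4/5, 1]
j=0 picked index 0: u0 ∈ [0, 2/45)
j=1 picked index 2: u0 ∈ [1/36, 29/180)
j=2 picked index 2: u0 ∈ [-1/18, 7/90)
j=3 picked index 4: u0 ∈ [1/60, 1/12)
j=4 picked index 5: u0 ∈ [0, 8/45)
j=5 picked index 5: u0 ∈ [-1/12, 17/180)
j=6 picked index 7: u0 ∈ [1/90, 1/10)
j=7 picked index 8: u0 ∈ [1/60, 3/20)
j=8 picked index 8: u0 ∈ [-1/15, 1/15)
j=9 picked index 10: u0 ∈ [-1/60, 1/20)
j=10 picked index 11: u0 ∈ [-1/30, 1/6)
j=11 picked index 11: u0 ∈ [-7/60, 1/12)
intersection: [1/36, 2/45)

1/36 2/45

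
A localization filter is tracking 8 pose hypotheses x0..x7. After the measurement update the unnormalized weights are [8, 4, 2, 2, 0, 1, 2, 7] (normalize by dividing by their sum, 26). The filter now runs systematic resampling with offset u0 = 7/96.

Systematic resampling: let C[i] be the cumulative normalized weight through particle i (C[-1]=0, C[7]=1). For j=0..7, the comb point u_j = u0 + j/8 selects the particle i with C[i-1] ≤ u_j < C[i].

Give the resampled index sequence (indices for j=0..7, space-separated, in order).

0 0 1 1 3 6 7 7

C = [4/13, 6/13, 7/13, 8/13, 8/13, 17/26, 19/26, 1]
j=0: u_0=7/96 ∈ [0, 4/13) → index 0
j=1: u_1=19/96 ∈ [0, 4/13) → index 0
j=2: u_2=31/96 ∈ [4/13, 6/13) → index 1
j=3: u_3=43/96 ∈ [4/13, 6/13) → index 1
j=4: u_4=55/96 ∈ [7/13, 8/13) → index 3
j=5: u_5=67/96 ∈ [17/26, 19/26) → index 6
j=6: u_6=79/96 ∈ [19/26, 1) → index 7
j=7: u_7=91/96 ∈ [19/26, 1) → index 7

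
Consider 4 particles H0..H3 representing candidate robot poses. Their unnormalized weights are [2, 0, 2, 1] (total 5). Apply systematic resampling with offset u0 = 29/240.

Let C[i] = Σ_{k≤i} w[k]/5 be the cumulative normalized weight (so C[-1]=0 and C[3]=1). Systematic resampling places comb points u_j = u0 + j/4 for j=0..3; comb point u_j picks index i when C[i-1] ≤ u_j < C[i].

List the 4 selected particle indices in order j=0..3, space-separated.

0 0 2 3

C = [2/5, 2/5, 4/5, 1]
j=0: u_0=29/240 ∈ [0, 2/5) → index 0
j=1: u_1=89/240 ∈ [0, 2/5) → index 0
j=2: u_2=149/240 ∈ [2/5, 4/5) → index 2
j=3: u_3=209/240 ∈ [4/5, 1) → index 3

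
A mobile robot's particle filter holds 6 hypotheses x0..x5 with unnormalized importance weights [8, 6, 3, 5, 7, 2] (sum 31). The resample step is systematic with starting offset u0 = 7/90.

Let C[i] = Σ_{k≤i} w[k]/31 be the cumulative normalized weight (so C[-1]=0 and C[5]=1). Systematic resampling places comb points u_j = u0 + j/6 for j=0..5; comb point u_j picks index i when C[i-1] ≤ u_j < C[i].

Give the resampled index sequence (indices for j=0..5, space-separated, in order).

0 0 1 3 4 4

C = [8/31, 14/31, 17/31, 22/31, 29/31, 1]
j=0: u_0=7/90 ∈ [0, 8/31) → index 0
j=1: u_1=11/45 ∈ [0, 8/31) → index 0
j=2: u_2=37/90 ∈ [8/31, 14/31) → index 1
j=3: u_3=26/45 ∈ [17/31, 22/31) → index 3
j=4: u_4=67/90 ∈ [22/31, 29/31) → index 4
j=5: u_5=41/45 ∈ [22/31, 29/31) → index 4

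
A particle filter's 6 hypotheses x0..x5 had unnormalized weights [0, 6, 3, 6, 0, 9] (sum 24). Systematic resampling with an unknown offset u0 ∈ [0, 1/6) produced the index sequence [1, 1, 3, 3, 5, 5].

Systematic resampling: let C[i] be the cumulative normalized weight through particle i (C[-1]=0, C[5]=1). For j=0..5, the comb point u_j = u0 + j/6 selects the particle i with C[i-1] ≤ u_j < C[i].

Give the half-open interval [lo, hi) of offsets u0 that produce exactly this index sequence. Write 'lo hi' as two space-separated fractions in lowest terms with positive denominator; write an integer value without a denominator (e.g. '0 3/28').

1/24 1/12

C = [0, 1/4, 3/8, 5/8, 5/8, 1]
j=0 picked index 1: u0 ∈ [0, 1/4)
j=1 picked index 1: u0 ∈ [-1/6, 1/12)
j=2 picked index 3: u0 ∈ [1/24, 7/24)
j=3 picked index 3: u0 ∈ [-1/8, 1/8)
j=4 picked index 5: u0 ∈ [-1/24, 1/3)
j=5 picked index 5: u0 ∈ [-5/24, 1/6)
intersection: [1/24, 1/12)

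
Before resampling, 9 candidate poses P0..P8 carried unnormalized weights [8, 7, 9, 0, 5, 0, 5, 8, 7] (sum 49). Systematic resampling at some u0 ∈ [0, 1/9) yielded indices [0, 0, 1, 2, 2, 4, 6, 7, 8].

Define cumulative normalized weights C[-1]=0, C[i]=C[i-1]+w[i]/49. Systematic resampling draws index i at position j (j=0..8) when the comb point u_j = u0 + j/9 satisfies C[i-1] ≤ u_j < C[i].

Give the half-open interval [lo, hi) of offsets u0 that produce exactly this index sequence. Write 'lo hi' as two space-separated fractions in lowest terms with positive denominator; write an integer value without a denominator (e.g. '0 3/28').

0 4/147

C = [8/49, 15/49, 24/49, 24/49, 29/49, 29/49, 34/49, 6/7, 1]
j=0 picked index 0: u0 ∈ [0, 8/49)
j=1 picked index 0: u0 ∈ [-1/9, 23/441)
j=2 picked index 1: u0 ∈ [-26/441, 37/441)
j=3 picked index 2: u0 ∈ [-4/147, 23/147)
j=4 picked index 2: u0 ∈ [-61/441, 20/441)
j=5 picked index 4: u0 ∈ [-29/441, 16/441)
j=6 picked index 6: u0 ∈ [-11/147, 4/147)
j=7 picked index 7: u0 ∈ [-37/441, 5/63)
j=8 picked index 8: u0 ∈ [-2/63, 1/9)
intersection: [0, 4/147)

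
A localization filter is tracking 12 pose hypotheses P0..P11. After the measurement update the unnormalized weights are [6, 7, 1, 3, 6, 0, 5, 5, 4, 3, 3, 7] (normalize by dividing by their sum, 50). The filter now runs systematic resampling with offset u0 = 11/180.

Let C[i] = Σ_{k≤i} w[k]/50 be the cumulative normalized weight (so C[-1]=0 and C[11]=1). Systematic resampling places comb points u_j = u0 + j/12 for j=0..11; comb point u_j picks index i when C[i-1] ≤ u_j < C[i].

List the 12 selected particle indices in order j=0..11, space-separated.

C = [3/25, 13/50, 7/25, 17/50, 23/50, 23/50, 14/25, 33/50, 37/50, 4/5, 43/50, 1]
j=0: u_0=11/180 ∈ [0, 3/25) → index 0
j=1: u_1=13/90 ∈ [3/25, 13/50) → index 1
j=2: u_2=41/180 ∈ [3/25, 13/50) → index 1
j=3: u_3=14/45 ∈ [7/25, 17/50) → index 3
j=4: u_4=71/180 ∈ [17/50, 23/50) → index 4
j=5: u_5=43/90 ∈ [23/50, 14/25) → index 6
j=6: u_6=101/180 ∈ [14/25, 33/50) → index 7
j=7: u_7=29/45 ∈ [14/25, 33/50) → index 7
j=8: u_8=131/180 ∈ [33/50, 37/50) → index 8
j=9: u_9=73/90 ∈ [4/5, 43/50) → index 10
j=10: u_10=161/180 ∈ [43/50, 1) → index 11
j=11: u_11=44/45 ∈ [43/50, 1) → index 11

0 1 1 3 4 6 7 7 8 10 11 11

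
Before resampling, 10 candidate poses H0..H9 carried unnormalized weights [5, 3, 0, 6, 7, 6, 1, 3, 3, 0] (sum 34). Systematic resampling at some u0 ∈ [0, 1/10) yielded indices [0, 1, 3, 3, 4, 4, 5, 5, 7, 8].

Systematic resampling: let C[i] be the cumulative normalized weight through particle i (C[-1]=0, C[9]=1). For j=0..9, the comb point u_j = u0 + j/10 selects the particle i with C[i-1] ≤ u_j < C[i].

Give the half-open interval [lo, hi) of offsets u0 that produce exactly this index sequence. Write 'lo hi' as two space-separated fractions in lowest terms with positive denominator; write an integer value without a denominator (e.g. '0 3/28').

C = [5/34, 4/17, 4/17, 7/17, 21/34, 27/34, 14/17, 31/34, 1, 1]
j=0 picked index 0: u0 ∈ [0, 5/34)
j=1 picked index 1: u0 ∈ [4/85, 23/170)
j=2 picked index 3: u0 ∈ [3/85, 18/85)
j=3 picked index 3: u0 ∈ [-11/170, 19/170)
j=4 picked index 4: u0 ∈ [1/85, 37/170)
j=5 picked index 4: u0 ∈ [-3/34, 2/17)
j=6 picked index 5: u0 ∈ [3/170, 33/170)
j=7 picked index 5: u0 ∈ [-7/85, 8/85)
j=8 picked index 7: u0 ∈ [2/85, 19/170)
j=9 picked index 8: u0 ∈ [1/85, 1/10)
intersection: [4/85, 8/85)

4/85 8/85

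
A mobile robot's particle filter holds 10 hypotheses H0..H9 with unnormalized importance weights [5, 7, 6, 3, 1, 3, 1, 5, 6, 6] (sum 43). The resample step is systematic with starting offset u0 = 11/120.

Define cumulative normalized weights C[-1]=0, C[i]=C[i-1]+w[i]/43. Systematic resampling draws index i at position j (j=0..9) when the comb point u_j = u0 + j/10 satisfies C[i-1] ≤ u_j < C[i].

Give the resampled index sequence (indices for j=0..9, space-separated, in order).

C = [5/43, 12/43, 18/43, 21/43, 22/43, 25/43, 26/43, 31/43, 37/43, 1]
j=0: u_0=11/120 ∈ [0, 5/43) → index 0
j=1: u_1=23/120 ∈ [5/43, 12/43) → index 1
j=2: u_2=7/24 ∈ [12/43, 18/43) → index 2
j=3: u_3=47/120 ∈ [12/43, 18/43) → index 2
j=4: u_4=59/120 ∈ [21/43, 22/43) → index 4
j=5: u_5=71/120 ∈ [25/43, 26/43) → index 6
j=6: u_6=83/120 ∈ [26/43, 31/43) → index 7
j=7: u_7=19/24 ∈ [31/43, 37/43) → index 8
j=8: u_8=107/120 ∈ [37/43, 1) → index 9
j=9: u_9=119/120 ∈ [37/43, 1) → index 9

0 1 2 2 4 6 7 8 9 9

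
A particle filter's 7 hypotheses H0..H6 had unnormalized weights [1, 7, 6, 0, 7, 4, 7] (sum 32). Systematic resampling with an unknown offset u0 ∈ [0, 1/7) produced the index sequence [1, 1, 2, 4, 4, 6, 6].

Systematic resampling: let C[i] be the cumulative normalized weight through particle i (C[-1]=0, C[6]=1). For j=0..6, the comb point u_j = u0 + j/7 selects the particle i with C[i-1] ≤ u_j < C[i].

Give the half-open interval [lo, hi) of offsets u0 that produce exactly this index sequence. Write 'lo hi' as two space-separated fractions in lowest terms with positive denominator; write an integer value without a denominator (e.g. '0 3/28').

15/224 19/224

C = [1/32, 1/4, 7/16, 7/16, 21/32, 25/32, 1]
j=0 picked index 1: u0 ∈ [1/32, 1/4)
j=1 picked index 1: u0 ∈ [-25/224, 3/28)
j=2 picked index 2: u0 ∈ [-1/28, 17/112)
j=3 picked index 4: u0 ∈ [1/112, 51/224)
j=4 picked index 4: u0 ∈ [-15/112, 19/224)
j=5 picked index 6: u0 ∈ [15/224, 2/7)
j=6 picked index 6: u0 ∈ [-17/224, 1/7)
intersection: [15/224, 19/224)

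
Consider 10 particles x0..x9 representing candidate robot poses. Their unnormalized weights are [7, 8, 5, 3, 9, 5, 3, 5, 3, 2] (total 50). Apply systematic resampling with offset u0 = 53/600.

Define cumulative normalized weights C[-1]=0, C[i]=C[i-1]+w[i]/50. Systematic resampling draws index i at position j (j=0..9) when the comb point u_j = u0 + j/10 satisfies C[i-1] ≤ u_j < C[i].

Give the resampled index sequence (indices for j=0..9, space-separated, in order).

C = [7/50, 3/10, 2/5, 23/50, 16/25, 37/50, 4/5, 9/10, 24/25, 1]
j=0: u_0=53/600 ∈ [0, 7/50) → index 0
j=1: u_1=113/600 ∈ [7/50, 3/10) → index 1
j=2: u_2=173/600 ∈ [7/50, 3/10) → index 1
j=3: u_3=233/600 ∈ [3/10, 2/5) → index 2
j=4: u_4=293/600 ∈ [23/50, 16/25) → index 4
j=5: u_5=353/600 ∈ [23/50, 16/25) → index 4
j=6: u_6=413/600 ∈ [16/25, 37/50) → index 5
j=7: u_7=473/600 ∈ [37/50, 4/5) → index 6
j=8: u_8=533/600 ∈ [4/5, 9/10) → index 7
j=9: u_9=593/600 ∈ [24/25, 1) → index 9

0 1 1 2 4 4 5 6 7 9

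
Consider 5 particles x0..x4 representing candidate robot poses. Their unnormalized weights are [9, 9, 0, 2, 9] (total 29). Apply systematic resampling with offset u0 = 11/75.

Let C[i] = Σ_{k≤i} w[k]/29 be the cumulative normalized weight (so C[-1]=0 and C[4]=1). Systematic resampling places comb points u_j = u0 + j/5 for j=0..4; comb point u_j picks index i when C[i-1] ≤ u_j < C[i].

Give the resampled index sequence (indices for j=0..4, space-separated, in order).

C = [9/29, 18/29, 18/29, 20/29, 1]
j=0: u_0=11/75 ∈ [0, 9/29) → index 0
j=1: u_1=26/75 ∈ [9/29, 18/29) → index 1
j=2: u_2=41/75 ∈ [9/29, 18/29) → index 1
j=3: u_3=56/75 ∈ [20/29, 1) → index 4
j=4: u_4=71/75 ∈ [20/29, 1) → index 4

0 1 1 4 4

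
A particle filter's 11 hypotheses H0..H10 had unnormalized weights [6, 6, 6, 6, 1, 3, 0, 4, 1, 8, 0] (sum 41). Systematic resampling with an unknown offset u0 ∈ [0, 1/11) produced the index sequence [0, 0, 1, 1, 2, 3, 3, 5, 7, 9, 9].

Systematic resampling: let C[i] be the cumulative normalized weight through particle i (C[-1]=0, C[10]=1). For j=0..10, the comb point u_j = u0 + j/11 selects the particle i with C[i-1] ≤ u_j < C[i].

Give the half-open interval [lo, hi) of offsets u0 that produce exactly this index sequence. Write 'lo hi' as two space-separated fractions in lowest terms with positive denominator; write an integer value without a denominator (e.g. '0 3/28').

0 9/451

C = [6/41, 12/41, 18/41, 24/41, 25/41, 28/41, 28/41, 32/41, 33/41, 1, 1]
j=0 picked index 0: u0 ∈ [0, 6/41)
j=1 picked index 0: u0 ∈ [-1/11, 25/451)
j=2 picked index 1: u0 ∈ [-16/451, 50/451)
j=3 picked index 1: u0 ∈ [-57/451, 9/451)
j=4 picked index 2: u0 ∈ [-32/451, 34/451)
j=5 picked index 3: u0 ∈ [-7/451, 59/451)
j=6 picked index 3: u0 ∈ [-48/451, 18/451)
j=7 picked index 5: u0 ∈ [-12/451, 21/451)
j=8 picked index 7: u0 ∈ [-20/451, 24/451)
j=9 picked index 9: u0 ∈ [-6/451, 2/11)
j=10 picked index 9: u0 ∈ [-47/451, 1/11)
intersection: [0, 9/451)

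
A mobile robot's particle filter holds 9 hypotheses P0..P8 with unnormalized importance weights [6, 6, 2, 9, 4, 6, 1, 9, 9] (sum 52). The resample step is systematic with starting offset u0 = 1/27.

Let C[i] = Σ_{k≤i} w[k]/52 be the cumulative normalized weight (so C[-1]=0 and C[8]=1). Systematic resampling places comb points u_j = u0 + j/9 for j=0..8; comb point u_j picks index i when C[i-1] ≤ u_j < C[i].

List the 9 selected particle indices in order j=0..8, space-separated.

C = [3/26, 3/13, 7/26, 23/52, 27/52, 33/52, 17/26, 43/52, 1]
j=0: u_0=1/27 ∈ [0, 3/26) → index 0
j=1: u_1=4/27 ∈ [3/26, 3/13) → index 1
j=2: u_2=7/27 ∈ [3/13, 7/26) → index 2
j=3: u_3=10/27 ∈ [7/26, 23/52) → index 3
j=4: u_4=13/27 ∈ [23/52, 27/52) → index 4
j=5: u_5=16/27 ∈ [27/52, 33/52) → index 5
j=6: u_6=19/27 ∈ [17/26, 43/52) → index 7
j=7: u_7=22/27 ∈ [17/26, 43/52) → index 7
j=8: u_8=25/27 ∈ [43/52, 1) → index 8

0 1 2 3 4 5 7 7 8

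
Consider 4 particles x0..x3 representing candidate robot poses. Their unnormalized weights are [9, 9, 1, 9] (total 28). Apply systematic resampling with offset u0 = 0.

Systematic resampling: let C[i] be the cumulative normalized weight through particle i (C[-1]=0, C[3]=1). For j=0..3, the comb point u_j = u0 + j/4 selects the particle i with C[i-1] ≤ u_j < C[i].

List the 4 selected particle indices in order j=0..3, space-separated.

C = [9/28, 9/14, 19/28, 1]
j=0: u_0=0 ∈ [0, 9/28) → index 0
j=1: u_1=1/4 ∈ [0, 9/28) → index 0
j=2: u_2=1/2 ∈ [9/28, 9/14) → index 1
j=3: u_3=3/4 ∈ [19/28, 1) → index 3

0 0 1 3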